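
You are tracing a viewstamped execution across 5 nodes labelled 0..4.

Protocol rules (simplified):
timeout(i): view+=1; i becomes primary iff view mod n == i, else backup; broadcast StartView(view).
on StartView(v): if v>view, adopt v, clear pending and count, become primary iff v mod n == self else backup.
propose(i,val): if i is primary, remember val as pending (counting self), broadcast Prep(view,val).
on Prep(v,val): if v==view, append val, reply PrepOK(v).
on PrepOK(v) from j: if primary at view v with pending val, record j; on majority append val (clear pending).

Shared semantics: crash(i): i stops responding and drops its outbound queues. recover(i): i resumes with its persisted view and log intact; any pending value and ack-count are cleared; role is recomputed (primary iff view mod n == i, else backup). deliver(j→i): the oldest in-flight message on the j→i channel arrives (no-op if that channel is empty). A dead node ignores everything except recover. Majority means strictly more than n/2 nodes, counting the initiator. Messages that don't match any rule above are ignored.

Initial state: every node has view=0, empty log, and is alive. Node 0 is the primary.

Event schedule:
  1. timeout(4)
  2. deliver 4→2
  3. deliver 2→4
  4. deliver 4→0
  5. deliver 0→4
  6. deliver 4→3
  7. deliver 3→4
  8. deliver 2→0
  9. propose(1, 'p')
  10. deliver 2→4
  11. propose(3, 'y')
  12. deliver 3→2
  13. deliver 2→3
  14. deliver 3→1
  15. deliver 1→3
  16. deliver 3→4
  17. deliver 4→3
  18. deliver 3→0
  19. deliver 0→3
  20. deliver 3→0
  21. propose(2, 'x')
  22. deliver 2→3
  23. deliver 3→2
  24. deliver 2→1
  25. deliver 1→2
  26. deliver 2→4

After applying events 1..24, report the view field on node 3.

1. timeout(4):  <4:back v1 ->
2. deliver 4→2:  <2:back v1 ->
3. deliver 2→4:  nop
4. deliver 4→0:  <0:back v1 ->
5. deliver 0→4:  nop
6. deliver 4→3:  <3:back v1 ->
7. deliver 3→4:  nop
8. deliver 2→0:  nop
9. propose(1,'p'):  nop
10. deliver 2→4:  nop
11. propose(3,'y'):  nop
12. deliver 3→2:  nop
13. deliver 2→3:  nop
14. deliver 3→1:  nop
15. deliver 1→3:  nop
16. deliver 3→4:  nop
17. deliver 4→3:  nop
18. deliver 3→0:  nop
19. deliver 0→3:  nop
20. deliver 3→0:  nop
21. propose(2,'x'):  nop
22. deliver 2→3:  nop
23. deliver 3→2:  nop
24. deliver 2→1:  nop

1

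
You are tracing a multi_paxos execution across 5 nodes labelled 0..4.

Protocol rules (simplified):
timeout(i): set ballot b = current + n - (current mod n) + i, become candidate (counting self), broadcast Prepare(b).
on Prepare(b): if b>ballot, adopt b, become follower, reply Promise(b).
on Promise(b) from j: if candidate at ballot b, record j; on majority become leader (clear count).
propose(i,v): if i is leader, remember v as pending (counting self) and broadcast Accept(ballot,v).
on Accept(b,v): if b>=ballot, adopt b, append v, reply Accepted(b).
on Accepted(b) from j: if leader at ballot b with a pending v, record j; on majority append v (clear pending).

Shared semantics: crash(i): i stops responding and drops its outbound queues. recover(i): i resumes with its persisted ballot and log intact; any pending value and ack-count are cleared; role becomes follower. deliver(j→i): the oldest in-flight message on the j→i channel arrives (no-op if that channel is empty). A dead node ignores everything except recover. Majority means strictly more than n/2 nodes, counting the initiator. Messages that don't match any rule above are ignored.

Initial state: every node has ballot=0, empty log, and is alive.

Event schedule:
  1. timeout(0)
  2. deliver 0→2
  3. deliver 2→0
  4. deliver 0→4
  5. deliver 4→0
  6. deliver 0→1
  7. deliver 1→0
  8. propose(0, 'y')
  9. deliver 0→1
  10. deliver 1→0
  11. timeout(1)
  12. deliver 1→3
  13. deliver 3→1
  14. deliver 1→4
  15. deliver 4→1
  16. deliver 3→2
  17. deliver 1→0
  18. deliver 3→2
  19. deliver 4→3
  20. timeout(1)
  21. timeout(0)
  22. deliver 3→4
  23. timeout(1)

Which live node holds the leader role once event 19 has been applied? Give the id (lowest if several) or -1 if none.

[1] timeout(0) → N0(cand b5 [-])
[2] deliver 0→2 → N2(foll b5 [-])
[3] deliver 2→0 → ∅
[4] deliver 0→4 → N4(foll b5 [-])
[5] deliver 4→0 → N0(lead b5 [-])
[6] deliver 0→1 → N1(foll b5 [-])
[7] deliver 1→0 → ∅
[8] propose(0,'y') → ∅
[9] deliver 0→1 → N1(foll b5 [y])
[10] deliver 1→0 → ∅
[11] timeout(1) → N1(cand b11 [y])
[12] deliver 1→3 → N3(foll b11 [-])
[13] deliver 3→1 → ∅
[14] deliver 1→4 → N4(foll b11 [-])
[15] deliver 4→1 → N1(lead b11 [y])
[16] deliver 3→2 → ∅
[17] deliver 1→0 → N0(foll b11 [-])
[18] deliver 3→2 → ∅
[19] deliver 4→3 → ∅

1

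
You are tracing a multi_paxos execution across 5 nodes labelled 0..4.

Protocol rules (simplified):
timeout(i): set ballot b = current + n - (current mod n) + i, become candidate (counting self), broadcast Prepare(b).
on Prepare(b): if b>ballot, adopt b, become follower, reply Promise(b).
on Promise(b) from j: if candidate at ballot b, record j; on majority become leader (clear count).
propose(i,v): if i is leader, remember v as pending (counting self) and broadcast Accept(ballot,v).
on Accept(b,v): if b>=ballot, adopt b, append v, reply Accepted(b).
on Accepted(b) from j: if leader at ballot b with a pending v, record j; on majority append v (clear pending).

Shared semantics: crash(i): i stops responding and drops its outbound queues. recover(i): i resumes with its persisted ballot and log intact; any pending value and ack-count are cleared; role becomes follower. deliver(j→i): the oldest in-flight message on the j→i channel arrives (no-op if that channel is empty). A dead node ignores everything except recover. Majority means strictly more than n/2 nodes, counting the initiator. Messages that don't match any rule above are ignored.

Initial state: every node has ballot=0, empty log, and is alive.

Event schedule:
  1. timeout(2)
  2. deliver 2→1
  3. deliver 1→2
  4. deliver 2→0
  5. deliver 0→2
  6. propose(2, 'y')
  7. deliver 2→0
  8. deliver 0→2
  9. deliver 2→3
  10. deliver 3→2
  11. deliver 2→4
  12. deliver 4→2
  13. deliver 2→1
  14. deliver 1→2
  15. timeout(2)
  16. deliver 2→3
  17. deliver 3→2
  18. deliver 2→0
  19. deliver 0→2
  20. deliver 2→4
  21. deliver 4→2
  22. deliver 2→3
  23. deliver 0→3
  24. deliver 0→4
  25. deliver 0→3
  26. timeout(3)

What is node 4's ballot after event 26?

e1 timeout(2): 2[cand,b=7,-]
e2 deliver 2→1: 1[foll,b=7,-]
e3 deliver 1→2: ·
e4 deliver 2→0: 0[foll,b=7,-]
e5 deliver 0→2: 2[lead,b=7,-]
e6 propose(2,'y'): ·
e7 deliver 2→0: 0[foll,b=7,y]
e8 deliver 0→2: ·
e9 deliver 2→3: 3[foll,b=7,-]
e10 deliver 3→2: ·
e11 deliver 2→4: 4[foll,b=7,-]
e12 deliver 4→2: ·
e13 deliver 2→1: 1[foll,b=7,y]
e14 deliver 1→2: 2[lead,b=7,y]
e15 timeout(2): 2[cand,b=12,y]
e16 deliver 2→3: 3[foll,b=7,y]
e17 deliver 3→2: ·
e18 deliver 2→0: 0[foll,b=12,y]
e19 deliver 0→2: ·
e20 deliver 2→4: 4[foll,b=7,y]
e21 deliver 4→2: ·
e22 deliver 2→3: 3[foll,b=12,y]
e23 deliver 0→3: ·
e24 deliver 0→4: ·
e25 deliver 0→3: ·
e26 timeout(3): 3[cand,b=18,y]

7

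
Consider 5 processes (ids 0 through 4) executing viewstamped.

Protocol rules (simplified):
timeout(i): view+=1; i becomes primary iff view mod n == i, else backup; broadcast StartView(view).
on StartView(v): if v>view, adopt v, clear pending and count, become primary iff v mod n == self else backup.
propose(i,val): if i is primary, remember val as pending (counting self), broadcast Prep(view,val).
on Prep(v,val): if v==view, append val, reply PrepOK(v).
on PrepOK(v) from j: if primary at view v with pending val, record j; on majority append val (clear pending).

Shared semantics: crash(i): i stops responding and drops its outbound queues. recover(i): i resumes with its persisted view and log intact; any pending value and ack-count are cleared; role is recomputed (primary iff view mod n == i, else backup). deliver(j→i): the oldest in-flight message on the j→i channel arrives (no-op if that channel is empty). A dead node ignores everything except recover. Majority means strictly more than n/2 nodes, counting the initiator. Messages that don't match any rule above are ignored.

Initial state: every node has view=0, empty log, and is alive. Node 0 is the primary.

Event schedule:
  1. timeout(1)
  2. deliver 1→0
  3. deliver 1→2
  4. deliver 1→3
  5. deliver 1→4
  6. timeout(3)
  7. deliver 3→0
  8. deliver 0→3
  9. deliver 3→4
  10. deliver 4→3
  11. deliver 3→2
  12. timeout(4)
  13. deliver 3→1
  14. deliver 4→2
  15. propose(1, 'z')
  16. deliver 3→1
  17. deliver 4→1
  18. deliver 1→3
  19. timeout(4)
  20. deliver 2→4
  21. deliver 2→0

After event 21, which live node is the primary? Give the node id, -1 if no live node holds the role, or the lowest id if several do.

4

step 1 timeout(1): 1={prim,v=1,log=-}
step 2 deliver 1→0: 0={back,v=1,log=-}
step 3 deliver 1→2: 2={back,v=1,log=-}
step 4 deliver 1→3: 3={back,v=1,log=-}
step 5 deliver 1→4: 4={back,v=1,log=-}
step 6 timeout(3): 3={back,v=2,log=-}
step 7 deliver 3→0: 0={back,v=2,log=-}
step 8 deliver 0→3: —
step 9 deliver 3→4: 4={back,v=2,log=-}
step 10 deliver 4→3: —
step 11 deliver 3→2: 2={prim,v=2,log=-}
step 12 timeout(4): 4={back,v=3,log=-}
step 13 deliver 3→1: 1={back,v=2,log=-}
step 14 deliver 4→2: 2={back,v=3,log=-}
step 15 propose(1,'z'): —
step 16 deliver 3→1: —
step 17 deliver 4→1: 1={back,v=3,log=-}
step 18 deliver 1→3: —
step 19 timeout(4): 4={prim,v=4,log=-}
step 20 deliver 2→4: —
step 21 deliver 2→0: —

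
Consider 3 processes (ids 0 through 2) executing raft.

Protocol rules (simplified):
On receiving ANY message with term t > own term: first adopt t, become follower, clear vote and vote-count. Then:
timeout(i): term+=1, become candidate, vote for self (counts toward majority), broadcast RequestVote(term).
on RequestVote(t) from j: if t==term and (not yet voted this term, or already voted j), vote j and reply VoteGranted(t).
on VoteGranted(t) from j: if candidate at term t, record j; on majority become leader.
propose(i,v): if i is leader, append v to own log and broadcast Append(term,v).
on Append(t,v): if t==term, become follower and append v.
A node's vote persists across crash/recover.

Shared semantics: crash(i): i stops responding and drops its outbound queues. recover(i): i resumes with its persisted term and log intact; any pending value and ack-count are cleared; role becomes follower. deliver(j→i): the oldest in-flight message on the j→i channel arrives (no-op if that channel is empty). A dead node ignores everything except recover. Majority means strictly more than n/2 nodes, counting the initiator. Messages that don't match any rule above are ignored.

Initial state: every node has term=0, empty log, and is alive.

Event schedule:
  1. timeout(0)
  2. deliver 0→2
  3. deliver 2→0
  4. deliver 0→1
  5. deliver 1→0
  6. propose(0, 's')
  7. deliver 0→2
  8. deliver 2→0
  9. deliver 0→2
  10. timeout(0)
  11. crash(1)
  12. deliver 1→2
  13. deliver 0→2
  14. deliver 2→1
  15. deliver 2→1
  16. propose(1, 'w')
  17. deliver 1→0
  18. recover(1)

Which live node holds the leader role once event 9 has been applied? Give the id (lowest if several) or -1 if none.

step 1 timeout(0): 0={cand,t=1,log=-}
step 2 deliver 0→2: 2={foll,t=1,log=-}
step 3 deliver 2→0: 0={lead,t=1,log=-}
step 4 deliver 0→1: 1={foll,t=1,log=-}
step 5 deliver 1→0: —
step 6 propose(0,'s'): 0={lead,t=1,log=s}
step 7 deliver 0→2: 2={foll,t=1,log=s}
step 8 deliver 2→0: —
step 9 deliver 0→2: —

0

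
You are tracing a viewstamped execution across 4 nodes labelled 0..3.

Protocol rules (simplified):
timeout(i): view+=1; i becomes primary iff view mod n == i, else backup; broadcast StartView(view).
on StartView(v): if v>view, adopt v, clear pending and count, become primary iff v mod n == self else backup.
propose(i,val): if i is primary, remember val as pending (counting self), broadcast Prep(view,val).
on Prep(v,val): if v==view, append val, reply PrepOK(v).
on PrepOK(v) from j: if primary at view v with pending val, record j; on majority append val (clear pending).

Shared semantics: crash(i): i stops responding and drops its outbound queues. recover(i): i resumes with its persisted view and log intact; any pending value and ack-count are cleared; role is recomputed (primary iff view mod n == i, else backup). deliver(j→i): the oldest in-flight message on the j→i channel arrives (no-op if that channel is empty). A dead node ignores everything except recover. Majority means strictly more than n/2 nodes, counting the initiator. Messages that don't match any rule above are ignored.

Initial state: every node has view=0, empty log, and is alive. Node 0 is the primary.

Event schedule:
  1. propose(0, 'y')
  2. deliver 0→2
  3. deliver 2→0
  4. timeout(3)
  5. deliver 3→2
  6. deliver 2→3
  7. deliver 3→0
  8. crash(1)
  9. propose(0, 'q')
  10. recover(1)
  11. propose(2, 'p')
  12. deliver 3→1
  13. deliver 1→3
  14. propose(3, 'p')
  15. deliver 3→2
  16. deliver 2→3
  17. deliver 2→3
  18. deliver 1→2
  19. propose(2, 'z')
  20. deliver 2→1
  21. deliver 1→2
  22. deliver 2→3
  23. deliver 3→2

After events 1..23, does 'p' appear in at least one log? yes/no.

no

[1] propose(0,'y') → ∅
[2] deliver 0→2 → N2(back v0 [y])
[3] deliver 2→0 → ∅
[4] timeout(3) → N3(back v1 [-])
[5] deliver 3→2 → N2(back v1 [y])
[6] deliver 2→3 → ∅
[7] deliver 3→0 → N0(back v1 [-])
[8] crash(1) → N1(✗back v0 [-])
[9] propose(0,'q') → ∅
[10] recover(1) → N1(back v0 [-])
[11] propose(2,'p') → ∅
[12] deliver 3→1 → N1(prim v1 [-])
[13] deliver 1→3 → ∅
[14] propose(3,'p') → ∅
[15] deliver 3→2 → ∅
[16] deliver 2→3 → ∅
[17] deliver 2→3 → ∅
[18] deliver 1→2 → ∅
[19] propose(2,'z') → ∅
[20] deliver 2→1 → ∅
[21] deliver 1→2 → ∅
[22] deliver 2→3 → ∅
[23] deliver 3→2 → ∅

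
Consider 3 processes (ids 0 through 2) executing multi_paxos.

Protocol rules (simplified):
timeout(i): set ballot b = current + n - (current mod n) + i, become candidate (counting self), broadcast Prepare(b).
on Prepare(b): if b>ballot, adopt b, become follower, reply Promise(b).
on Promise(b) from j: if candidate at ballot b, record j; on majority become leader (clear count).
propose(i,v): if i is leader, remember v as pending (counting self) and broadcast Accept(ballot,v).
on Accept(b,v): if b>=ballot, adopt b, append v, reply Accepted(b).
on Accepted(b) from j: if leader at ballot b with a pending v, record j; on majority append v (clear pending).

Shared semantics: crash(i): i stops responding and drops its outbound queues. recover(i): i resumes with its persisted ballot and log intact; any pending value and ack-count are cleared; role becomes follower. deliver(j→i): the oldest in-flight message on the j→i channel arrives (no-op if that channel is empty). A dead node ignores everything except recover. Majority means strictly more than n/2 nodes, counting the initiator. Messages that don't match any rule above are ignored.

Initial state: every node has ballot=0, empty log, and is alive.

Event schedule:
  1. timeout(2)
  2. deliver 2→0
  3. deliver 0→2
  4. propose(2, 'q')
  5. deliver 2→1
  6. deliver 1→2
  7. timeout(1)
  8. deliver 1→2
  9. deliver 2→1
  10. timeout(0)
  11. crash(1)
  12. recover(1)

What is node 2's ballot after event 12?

7

e1 timeout(2): 2[cand,b=5,-]
e2 deliver 2→0: 0[foll,b=5,-]
e3 deliver 0→2: 2[lead,b=5,-]
e4 propose(2,'q'): ·
e5 deliver 2→1: 1[foll,b=5,-]
e6 deliver 1→2: ·
e7 timeout(1): 1[cand,b=7,-]
e8 deliver 1→2: 2[foll,b=7,-]
e9 deliver 2→1: ·
e10 timeout(0): 0[cand,b=6,-]
e11 crash(1): 1[✗cand,b=7,-]
e12 recover(1): 1[foll,b=7,-]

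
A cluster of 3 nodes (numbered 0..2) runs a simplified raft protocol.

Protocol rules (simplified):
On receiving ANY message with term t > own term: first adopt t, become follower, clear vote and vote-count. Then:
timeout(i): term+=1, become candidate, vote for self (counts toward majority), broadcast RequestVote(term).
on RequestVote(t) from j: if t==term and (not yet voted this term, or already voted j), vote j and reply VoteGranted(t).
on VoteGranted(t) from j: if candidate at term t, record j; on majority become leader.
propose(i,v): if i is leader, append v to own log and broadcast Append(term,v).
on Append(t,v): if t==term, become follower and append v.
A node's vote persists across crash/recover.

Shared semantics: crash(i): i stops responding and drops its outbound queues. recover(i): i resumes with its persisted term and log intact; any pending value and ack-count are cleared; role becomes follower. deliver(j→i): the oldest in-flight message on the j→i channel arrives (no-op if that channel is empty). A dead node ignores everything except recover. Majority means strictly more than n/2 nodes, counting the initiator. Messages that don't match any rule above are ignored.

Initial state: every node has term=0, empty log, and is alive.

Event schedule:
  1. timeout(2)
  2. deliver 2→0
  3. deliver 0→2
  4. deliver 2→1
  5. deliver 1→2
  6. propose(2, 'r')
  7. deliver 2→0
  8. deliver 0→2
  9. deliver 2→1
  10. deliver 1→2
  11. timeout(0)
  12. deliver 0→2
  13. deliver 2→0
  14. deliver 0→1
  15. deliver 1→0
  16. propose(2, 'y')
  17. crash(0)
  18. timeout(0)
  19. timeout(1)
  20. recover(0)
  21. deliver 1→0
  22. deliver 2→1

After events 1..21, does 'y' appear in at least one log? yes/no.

step 1 timeout(2): 2={cand,t=1,log=-}
step 2 deliver 2→0: 0={foll,t=1,log=-}
step 3 deliver 0→2: 2={lead,t=1,log=-}
step 4 deliver 2→1: 1={foll,t=1,log=-}
step 5 deliver 1→2: —
step 6 propose(2,'r'): 2={lead,t=1,log=r}
step 7 deliver 2→0: 0={foll,t=1,log=r}
step 8 deliver 0→2: —
step 9 deliver 2→1: 1={foll,t=1,log=r}
step 10 deliver 1→2: —
step 11 timeout(0): 0={cand,t=2,log=r}
step 12 deliver 0→2: 2={foll,t=2,log=r}
step 13 deliver 2→0: 0={lead,t=2,log=r}
step 14 deliver 0→1: 1={foll,t=2,log=r}
step 15 deliver 1→0: —
step 16 propose(2,'y'): —
step 17 crash(0): 0={✗lead,t=2,log=r}
step 18 timeout(0): —
step 19 timeout(1): 1={cand,t=3,log=r}
step 20 recover(0): 0={foll,t=2,log=r}
step 21 deliver 1→0: 0={foll,t=3,log=r}

no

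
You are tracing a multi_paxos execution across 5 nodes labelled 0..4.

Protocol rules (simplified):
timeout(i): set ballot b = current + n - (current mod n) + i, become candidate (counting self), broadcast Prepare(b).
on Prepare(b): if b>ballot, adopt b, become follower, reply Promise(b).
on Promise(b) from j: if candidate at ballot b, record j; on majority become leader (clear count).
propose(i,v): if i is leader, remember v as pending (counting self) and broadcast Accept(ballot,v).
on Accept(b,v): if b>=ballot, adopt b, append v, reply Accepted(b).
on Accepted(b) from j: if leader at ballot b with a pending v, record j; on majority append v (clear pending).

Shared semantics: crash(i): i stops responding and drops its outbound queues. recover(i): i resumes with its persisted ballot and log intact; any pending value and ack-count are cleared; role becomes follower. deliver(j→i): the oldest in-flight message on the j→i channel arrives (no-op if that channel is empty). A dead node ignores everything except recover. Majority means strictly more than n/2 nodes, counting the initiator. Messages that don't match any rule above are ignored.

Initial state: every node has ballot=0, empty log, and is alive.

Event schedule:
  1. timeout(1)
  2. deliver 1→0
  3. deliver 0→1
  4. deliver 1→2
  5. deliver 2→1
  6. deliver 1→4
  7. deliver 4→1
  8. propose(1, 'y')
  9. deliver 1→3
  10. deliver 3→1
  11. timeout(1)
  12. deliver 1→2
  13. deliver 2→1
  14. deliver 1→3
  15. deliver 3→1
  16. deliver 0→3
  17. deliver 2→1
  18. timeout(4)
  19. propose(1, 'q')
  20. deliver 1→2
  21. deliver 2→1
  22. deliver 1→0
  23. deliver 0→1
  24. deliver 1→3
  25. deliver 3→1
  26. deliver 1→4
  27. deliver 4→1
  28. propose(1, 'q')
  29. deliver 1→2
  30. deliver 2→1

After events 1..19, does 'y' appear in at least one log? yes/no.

step 1 timeout(1): 1={cand,b=6,log=-}
step 2 deliver 1→0: 0={foll,b=6,log=-}
step 3 deliver 0→1: —
step 4 deliver 1→2: 2={foll,b=6,log=-}
step 5 deliver 2→1: 1={lead,b=6,log=-}
step 6 deliver 1→4: 4={foll,b=6,log=-}
step 7 deliver 4→1: —
step 8 propose(1,'y'): —
step 9 deliver 1→3: 3={foll,b=6,log=-}
step 10 deliver 3→1: —
step 11 timeout(1): 1={cand,b=11,log=-}
step 12 deliver 1→2: 2={foll,b=6,log=y}
step 13 deliver 2→1: —
step 14 deliver 1→3: 3={foll,b=6,log=y}
step 15 deliver 3→1: —
step 16 deliver 0→3: —
step 17 deliver 2→1: —
step 18 timeout(4): 4={cand,b=14,log=-}
step 19 propose(1,'q'): —

yes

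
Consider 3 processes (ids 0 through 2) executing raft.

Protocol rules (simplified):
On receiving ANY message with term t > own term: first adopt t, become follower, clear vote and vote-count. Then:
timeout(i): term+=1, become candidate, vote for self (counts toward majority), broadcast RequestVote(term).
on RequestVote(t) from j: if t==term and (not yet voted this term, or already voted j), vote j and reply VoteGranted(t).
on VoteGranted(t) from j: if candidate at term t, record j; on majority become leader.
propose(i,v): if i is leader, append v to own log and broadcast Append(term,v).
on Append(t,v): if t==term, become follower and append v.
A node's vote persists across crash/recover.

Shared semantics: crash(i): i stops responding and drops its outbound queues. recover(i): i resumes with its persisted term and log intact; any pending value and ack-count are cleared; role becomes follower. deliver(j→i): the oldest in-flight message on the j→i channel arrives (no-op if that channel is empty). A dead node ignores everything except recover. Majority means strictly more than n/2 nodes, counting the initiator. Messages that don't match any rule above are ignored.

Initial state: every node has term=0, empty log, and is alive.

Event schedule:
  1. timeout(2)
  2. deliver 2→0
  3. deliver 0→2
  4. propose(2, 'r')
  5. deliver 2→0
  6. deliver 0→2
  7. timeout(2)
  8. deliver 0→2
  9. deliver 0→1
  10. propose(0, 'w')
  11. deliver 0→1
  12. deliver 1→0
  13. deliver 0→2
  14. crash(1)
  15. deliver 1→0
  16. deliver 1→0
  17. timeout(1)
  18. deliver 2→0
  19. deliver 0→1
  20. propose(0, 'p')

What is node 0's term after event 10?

1

after 1 — timeout(2): n2:cand/t1/[-]
after 2 — deliver 2→0: n0:foll/t1/[-]
after 3 — deliver 0→2: n2:lead/t1/[-]
after 4 — propose(2,'r'): n2:lead/t1/[r]
after 5 — deliver 2→0: n0:foll/t1/[r]
after 6 — deliver 0→2: ·
after 7 — timeout(2): n2:cand/t2/[r]
after 8 — deliver 0→2: ·
after 9 — deliver 0→1: ·
after 10 — propose(0,'w'): ·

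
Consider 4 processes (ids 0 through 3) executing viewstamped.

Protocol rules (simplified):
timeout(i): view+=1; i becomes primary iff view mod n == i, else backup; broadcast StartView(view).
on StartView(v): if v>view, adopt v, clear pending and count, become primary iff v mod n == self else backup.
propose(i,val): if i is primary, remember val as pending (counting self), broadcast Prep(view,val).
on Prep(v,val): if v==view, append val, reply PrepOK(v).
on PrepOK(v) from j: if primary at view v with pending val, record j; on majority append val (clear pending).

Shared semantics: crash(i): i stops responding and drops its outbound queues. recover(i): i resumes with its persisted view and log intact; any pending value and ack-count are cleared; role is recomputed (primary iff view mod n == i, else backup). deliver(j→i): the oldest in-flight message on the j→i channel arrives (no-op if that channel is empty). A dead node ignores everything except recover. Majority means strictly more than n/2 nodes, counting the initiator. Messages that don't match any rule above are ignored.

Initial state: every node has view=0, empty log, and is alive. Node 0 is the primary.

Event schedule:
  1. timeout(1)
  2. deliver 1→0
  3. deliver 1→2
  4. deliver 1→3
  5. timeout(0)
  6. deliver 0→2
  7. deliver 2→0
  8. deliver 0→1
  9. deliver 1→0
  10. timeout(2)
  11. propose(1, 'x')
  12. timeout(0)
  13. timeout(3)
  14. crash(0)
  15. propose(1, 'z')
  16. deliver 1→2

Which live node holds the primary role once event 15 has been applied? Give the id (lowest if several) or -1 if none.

-1

1. timeout(1):  <1:prim v1 ->
2. deliver 1→0:  <0:back v1 ->
3. deliver 1→2:  <2:back v1 ->
4. deliver 1→3:  <3:back v1 ->
5. timeout(0):  <0:back v2 ->
6. deliver 0→2:  <2:prim v2 ->
7. deliver 2→0:  nop
8. deliver 0→1:  <1:back v2 ->
9. deliver 1→0:  nop
10. timeout(2):  <2:back v3 ->
11. propose(1,'x'):  nop
12. timeout(0):  <0:back v3 ->
13. timeout(3):  <3:back v2 ->
14. crash(0):  <0:✗back v3 ->
15. propose(1,'z'):  nop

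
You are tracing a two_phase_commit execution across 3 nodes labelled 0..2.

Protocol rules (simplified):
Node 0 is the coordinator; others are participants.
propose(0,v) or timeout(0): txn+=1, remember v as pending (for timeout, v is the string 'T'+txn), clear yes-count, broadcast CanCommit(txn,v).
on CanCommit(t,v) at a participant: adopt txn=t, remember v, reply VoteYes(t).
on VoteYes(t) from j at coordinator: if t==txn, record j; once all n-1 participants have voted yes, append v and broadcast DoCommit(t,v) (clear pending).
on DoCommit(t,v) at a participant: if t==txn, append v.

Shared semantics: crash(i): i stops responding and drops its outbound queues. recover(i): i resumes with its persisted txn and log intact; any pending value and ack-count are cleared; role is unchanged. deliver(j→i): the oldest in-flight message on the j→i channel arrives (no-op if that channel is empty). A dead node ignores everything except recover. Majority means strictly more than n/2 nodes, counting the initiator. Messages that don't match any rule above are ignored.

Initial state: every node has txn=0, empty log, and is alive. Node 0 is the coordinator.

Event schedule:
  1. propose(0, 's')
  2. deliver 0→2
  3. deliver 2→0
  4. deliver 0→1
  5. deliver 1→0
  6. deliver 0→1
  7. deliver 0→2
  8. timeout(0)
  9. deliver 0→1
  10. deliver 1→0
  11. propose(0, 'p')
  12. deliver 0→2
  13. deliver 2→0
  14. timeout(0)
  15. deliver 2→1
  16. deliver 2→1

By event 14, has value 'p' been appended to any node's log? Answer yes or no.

[1] propose(0,'s') → N0(coor t1 [-])
[2] deliver 0→2 → N2(part t1 [-])
[3] deliver 2→0 → ∅
[4] deliver 0→1 → N1(part t1 [-])
[5] deliver 1→0 → N0(coor t1 [s])
[6] deliver 0→1 → N1(part t1 [s])
[7] deliver 0→2 → N2(part t1 [s])
[8] timeout(0) → N0(coor t2 [s])
[9] deliver 0→1 → N1(part t2 [s])
[10] deliver 1→0 → ∅
[11] propose(0,'p') → N0(coor t3 [s])
[12] deliver 0→2 → N2(part t2 [s])
[13] deliver 2→0 → ∅
[14] timeout(0) → N0(coor t4 [s])

no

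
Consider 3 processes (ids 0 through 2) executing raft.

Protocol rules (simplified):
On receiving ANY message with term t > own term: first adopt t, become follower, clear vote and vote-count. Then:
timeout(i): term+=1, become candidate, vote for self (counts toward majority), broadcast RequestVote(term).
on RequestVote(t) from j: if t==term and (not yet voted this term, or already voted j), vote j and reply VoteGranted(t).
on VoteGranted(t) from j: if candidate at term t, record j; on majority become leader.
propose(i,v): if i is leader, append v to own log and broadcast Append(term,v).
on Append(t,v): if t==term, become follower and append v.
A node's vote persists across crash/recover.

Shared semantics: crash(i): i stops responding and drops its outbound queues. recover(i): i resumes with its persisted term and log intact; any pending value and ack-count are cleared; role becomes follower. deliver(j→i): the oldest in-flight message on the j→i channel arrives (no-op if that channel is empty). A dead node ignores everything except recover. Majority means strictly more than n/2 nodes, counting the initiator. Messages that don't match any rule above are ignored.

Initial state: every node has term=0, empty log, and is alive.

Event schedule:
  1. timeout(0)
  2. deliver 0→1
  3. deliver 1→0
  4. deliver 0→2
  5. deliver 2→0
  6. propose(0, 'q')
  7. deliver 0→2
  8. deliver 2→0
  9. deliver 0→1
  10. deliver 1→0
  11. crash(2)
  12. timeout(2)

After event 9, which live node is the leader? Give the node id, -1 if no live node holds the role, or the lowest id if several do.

0

e1 timeout(0): 0[cand,t=1,-]
e2 deliver 0→1: 1[foll,t=1,-]
e3 deliver 1→0: 0[lead,t=1,-]
e4 deliver 0→2: 2[foll,t=1,-]
e5 deliver 2→0: ·
e6 propose(0,'q'): 0[lead,t=1,q]
e7 deliver 0→2: 2[foll,t=1,q]
e8 deliver 2→0: ·
e9 deliver 0→1: 1[foll,t=1,q]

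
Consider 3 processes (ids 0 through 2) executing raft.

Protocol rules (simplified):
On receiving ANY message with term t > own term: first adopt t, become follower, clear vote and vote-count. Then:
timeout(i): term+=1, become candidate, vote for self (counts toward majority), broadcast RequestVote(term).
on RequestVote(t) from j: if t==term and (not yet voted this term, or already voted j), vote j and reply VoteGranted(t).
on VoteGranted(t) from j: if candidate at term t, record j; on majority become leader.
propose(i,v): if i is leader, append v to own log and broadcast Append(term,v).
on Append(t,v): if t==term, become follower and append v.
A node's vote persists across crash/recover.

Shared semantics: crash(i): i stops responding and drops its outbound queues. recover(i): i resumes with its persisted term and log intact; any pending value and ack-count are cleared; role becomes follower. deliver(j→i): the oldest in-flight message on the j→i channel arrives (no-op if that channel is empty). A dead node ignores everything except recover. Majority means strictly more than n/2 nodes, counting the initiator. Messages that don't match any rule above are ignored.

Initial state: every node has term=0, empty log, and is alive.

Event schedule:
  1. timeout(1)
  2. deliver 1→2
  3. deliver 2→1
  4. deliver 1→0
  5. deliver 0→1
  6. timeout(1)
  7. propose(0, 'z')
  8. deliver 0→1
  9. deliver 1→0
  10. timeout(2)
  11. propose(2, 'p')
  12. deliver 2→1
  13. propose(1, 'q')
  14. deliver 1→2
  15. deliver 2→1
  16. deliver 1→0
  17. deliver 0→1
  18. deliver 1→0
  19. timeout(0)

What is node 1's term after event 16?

[1] timeout(1) → N1(cand t1 [-])
[2] deliver 1→2 → N2(foll t1 [-])
[3] deliver 2→1 → N1(lead t1 [-])
[4] deliver 1→0 → N0(foll t1 [-])
[5] deliver 0→1 → ∅
[6] timeout(1) → N1(cand t2 [-])
[7] propose(0,'z') → ∅
[8] deliver 0→1 → ∅
[9] deliver 1→0 → N0(foll t2 [-])
[10] timeout(2) → N2(cand t2 [-])
[11] propose(2,'p') → ∅
[12] deliver 2→1 → ∅
[13] propose(1,'q') → ∅
[14] deliver 1→2 → ∅
[15] deliver 2→1 → ∅
[16] deliver 1→0 → ∅

2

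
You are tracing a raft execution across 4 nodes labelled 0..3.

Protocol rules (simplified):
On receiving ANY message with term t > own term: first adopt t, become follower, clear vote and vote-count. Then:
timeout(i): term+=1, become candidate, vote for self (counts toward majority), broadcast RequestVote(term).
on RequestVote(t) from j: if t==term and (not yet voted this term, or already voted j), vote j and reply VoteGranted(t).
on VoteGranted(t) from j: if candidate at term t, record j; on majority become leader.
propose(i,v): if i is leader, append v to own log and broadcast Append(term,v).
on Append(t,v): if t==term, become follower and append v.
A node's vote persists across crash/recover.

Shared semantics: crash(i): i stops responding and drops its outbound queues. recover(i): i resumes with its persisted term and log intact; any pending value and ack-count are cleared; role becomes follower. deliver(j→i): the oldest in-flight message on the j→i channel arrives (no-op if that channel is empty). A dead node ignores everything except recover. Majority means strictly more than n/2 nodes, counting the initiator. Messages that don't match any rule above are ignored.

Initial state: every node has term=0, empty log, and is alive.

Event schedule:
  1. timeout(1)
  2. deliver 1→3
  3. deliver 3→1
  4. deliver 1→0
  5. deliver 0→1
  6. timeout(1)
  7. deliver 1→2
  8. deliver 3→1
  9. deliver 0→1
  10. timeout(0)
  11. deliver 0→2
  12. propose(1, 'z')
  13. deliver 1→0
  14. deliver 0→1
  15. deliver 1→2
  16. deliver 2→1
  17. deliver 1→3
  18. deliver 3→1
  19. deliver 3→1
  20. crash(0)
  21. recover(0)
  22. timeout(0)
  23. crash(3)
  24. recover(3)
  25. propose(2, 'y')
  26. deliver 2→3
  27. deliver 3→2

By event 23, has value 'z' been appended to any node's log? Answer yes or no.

e1 timeout(1): 1[cand,t=1,-]
e2 deliver 1→3: 3[foll,t=1,-]
e3 deliver 3→1: ·
e4 deliver 1→0: 0[foll,t=1,-]
e5 deliver 0→1: 1[lead,t=1,-]
e6 timeout(1): 1[cand,t=2,-]
e7 deliver 1→2: 2[foll,t=1,-]
e8 deliver 3→1: ·
e9 deliver 0→1: ·
e10 timeout(0): 0[cand,t=2,-]
e11 deliver 0→2: 2[foll,t=2,-]
e12 propose(1,'z'): ·
e13 deliver 1→0: ·
e14 deliver 0→1: ·
e15 deliver 1→2: ·
e16 deliver 2→1: ·
e17 deliver 1→3: 3[foll,t=2,-]
e18 deliver 3→1: ·
e19 deliver 3→1: ·
e20 crash(0): 0[✗cand,t=2,-]
e21 recover(0): 0[foll,t=2,-]
e22 timeout(0): 0[cand,t=3,-]
e23 crash(3): 3[✗foll,t=2,-]

no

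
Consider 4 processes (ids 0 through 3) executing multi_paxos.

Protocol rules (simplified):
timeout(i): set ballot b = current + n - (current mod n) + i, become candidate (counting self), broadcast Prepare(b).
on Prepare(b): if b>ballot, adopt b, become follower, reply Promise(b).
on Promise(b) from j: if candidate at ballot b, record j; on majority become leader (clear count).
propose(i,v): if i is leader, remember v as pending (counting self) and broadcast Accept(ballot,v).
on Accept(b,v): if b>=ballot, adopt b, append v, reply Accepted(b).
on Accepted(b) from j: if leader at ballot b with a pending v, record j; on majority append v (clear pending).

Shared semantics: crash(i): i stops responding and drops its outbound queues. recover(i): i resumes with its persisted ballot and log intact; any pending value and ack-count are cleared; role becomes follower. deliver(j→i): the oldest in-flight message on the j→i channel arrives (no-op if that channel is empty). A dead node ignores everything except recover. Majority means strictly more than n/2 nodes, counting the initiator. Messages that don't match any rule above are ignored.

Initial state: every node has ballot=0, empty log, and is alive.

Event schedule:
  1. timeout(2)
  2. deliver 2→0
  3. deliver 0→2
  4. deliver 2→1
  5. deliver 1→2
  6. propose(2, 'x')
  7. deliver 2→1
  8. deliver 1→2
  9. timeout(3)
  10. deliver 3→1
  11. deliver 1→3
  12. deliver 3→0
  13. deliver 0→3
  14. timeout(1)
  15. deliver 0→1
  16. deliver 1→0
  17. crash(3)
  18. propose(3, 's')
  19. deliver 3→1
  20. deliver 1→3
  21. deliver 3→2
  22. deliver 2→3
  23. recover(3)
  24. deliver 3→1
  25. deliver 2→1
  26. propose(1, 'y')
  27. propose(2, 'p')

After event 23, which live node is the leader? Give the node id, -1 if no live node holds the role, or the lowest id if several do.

[1] timeout(2) → N2(cand b6 [-])
[2] deliver 2→0 → N0(foll b6 [-])
[3] deliver 0→2 → ∅
[4] deliver 2→1 → N1(foll b6 [-])
[5] deliver 1→2 → N2(lead b6 [-])
[6] propose(2,'x') → ∅
[7] deliver 2→1 → N1(foll b6 [x])
[8] deliver 1→2 → ∅
[9] timeout(3) → N3(cand b7 [-])
[10] deliver 3→1 → N1(foll b7 [x])
[11] deliver 1→3 → ∅
[12] deliver 3→0 → N0(foll b7 [-])
[13] deliver 0→3 → N3(lead b7 [-])
[14] timeout(1) → N1(cand b9 [x])
[15] deliver 0→1 → ∅
[16] deliver 1→0 → N0(foll b9 [-])
[17] crash(3) → N3(✗lead b7 [-])
[18] propose(3,'s') → ∅
[19] deliver 3→1 → ∅
[20] deliver 1→3 → ∅
[21] deliver 3→2 → ∅
[22] deliver 2→3 → ∅
[23] recover(3) → N3(foll b7 [-])

2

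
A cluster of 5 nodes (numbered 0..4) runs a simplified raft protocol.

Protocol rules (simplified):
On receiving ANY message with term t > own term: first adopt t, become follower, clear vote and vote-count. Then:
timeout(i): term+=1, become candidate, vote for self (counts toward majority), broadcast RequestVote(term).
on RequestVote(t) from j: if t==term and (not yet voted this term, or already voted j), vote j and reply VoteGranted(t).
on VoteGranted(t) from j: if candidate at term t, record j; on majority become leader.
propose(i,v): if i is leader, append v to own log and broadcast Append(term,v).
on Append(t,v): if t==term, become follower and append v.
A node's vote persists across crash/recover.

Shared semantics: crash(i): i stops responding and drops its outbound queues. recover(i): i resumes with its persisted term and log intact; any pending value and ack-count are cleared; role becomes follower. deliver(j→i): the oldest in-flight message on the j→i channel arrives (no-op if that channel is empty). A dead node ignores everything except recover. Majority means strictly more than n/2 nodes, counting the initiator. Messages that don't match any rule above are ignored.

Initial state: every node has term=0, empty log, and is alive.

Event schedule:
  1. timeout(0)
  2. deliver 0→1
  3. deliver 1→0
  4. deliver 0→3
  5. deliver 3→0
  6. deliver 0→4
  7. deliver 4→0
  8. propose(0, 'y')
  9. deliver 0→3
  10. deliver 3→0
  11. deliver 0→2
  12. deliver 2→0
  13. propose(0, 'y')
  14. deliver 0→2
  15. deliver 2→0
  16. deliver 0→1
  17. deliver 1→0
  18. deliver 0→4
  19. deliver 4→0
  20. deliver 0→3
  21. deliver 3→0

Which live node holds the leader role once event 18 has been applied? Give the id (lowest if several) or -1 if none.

after 1 — timeout(0): n0:cand/t1/[-]
after 2 — deliver 0→1: n1:foll/t1/[-]
after 3 — deliver 1→0: ·
after 4 — deliver 0→3: n3:foll/t1/[-]
after 5 — deliver 3→0: n0:lead/t1/[-]
after 6 — deliver 0→4: n4:foll/t1/[-]
after 7 — deliver 4→0: ·
after 8 — propose(0,'y'): n0:lead/t1/[y]
after 9 — deliver 0→3: n3:foll/t1/[y]
after 10 — deliver 3→0: ·
after 11 — deliver 0→2: n2:foll/t1/[-]
after 12 — deliver 2→0: ·
after 13 — propose(0,'y'): n0:lead/t1/[y,y]
after 14 — deliver 0→2: n2:foll/t1/[y]
after 15 — deliver 2→0: ·
after 16 — deliver 0→1: n1:foll/t1/[y]
after 17 — deliver 1→0: ·
after 18 — deliver 0→4: n4:foll/t1/[y]

0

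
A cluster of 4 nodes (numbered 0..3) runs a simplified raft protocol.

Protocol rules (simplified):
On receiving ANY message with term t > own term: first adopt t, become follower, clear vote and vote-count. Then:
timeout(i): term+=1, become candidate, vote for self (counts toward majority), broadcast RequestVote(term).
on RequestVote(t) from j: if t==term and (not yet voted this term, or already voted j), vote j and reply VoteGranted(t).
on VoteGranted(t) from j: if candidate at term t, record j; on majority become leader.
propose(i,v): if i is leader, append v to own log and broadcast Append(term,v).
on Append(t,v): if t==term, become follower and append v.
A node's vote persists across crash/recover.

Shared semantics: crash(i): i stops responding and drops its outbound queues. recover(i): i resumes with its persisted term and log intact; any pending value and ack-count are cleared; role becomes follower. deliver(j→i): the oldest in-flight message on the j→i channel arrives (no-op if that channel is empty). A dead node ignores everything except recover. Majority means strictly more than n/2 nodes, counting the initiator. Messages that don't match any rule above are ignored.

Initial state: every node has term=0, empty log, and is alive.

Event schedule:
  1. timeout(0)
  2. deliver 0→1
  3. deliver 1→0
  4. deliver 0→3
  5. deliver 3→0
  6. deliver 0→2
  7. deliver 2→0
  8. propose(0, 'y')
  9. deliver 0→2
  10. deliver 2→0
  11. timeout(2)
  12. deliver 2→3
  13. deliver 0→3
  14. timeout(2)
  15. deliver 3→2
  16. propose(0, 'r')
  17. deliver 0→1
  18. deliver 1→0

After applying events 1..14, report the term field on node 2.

1. timeout(0):  <0:cand t1 ->
2. deliver 0→1:  <1:foll t1 ->
3. deliver 1→0:  nop
4. deliver 0→3:  <3:foll t1 ->
5. deliver 3→0:  <0:lead t1 ->
6. deliver 0→2:  <2:foll t1 ->
7. deliver 2→0:  nop
8. propose(0,'y'):  <0:lead t1 y>
9. deliver 0→2:  <2:foll t1 y>
10. deliver 2→0:  nop
11. timeout(2):  <2:cand t2 y>
12. deliver 2→3:  <3:foll t2 ->
13. deliver 0→3:  nop
14. timeout(2):  <2:cand t3 y>

3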